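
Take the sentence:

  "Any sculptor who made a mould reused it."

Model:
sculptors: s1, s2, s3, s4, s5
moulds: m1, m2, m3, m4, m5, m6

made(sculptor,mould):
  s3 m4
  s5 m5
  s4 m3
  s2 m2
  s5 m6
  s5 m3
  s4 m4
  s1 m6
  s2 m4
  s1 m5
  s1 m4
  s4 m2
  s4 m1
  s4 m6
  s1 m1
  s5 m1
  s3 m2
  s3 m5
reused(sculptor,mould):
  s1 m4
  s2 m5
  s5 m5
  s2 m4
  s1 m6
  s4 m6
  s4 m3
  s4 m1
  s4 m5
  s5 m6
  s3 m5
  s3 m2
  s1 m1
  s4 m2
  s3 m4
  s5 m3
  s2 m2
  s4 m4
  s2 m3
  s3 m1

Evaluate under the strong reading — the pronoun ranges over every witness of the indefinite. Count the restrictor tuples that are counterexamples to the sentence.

2

"it" takes "a mould" as antecedent — a donkey pronoun bound across the clause boundary.
Strong reading: for every (s,m) with made(s,m), reused(s,m).
Restrictor pairs: (s1,m1) ✓  (s1,m4) ✓  (s1,m5) ✗  (s1,m6) ✓  (s2,m2) ✓  (s2,m4) ✓  (s3,m2) ✓  (s3,m4) ✓  (s3,m5) ✓  (s4,m1) ✓  (s4,m2) ✓  (s4,m3) ✓  (s4,m4) ✓  (s4,m6) ✓  (s5,m1) ✗  (s5,m3) ✓  (s5,m5) ✓  (s5,m6) ✓
Counterexamples (restrictor pairs failing the scope): 2.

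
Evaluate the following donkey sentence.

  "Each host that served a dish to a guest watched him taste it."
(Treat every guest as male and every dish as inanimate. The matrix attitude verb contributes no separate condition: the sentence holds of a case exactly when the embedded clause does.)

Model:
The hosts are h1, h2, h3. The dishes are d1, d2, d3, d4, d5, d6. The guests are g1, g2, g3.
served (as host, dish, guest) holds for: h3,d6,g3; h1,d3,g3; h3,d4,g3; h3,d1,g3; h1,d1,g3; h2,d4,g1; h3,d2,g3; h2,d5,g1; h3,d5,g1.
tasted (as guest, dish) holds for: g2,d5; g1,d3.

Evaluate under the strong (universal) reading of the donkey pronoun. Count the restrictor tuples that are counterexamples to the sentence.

9

"him" takes "a guest" as antecedent and "it" takes "a dish"; both are donkey pronouns co-varying with the restrictor.
Strong reading: for every (h,d,g) with served(h,d,g), tasted(g,d).
Restrictor triples: (h1,d1,g3)→tasted(g3,d1) ✗  (h1,d3,g3)→tasted(g3,d3) ✗  (h2,d4,g1)→tasted(g1,d4) ✗  (h2,d5,g1)→tasted(g1,d5) ✗  (h3,d1,g3)→tasted(g3,d1) ✗  (h3,d2,g3)→tasted(g3,d2) ✗  (h3,d4,g3)→tasted(g3,d4) ✗  (h3,d5,g1)→tasted(g1,d5) ✗  (h3,d6,g3)→tasted(g3,d6) ✗
Counterexamples (restrictor triples failing the scope): 9.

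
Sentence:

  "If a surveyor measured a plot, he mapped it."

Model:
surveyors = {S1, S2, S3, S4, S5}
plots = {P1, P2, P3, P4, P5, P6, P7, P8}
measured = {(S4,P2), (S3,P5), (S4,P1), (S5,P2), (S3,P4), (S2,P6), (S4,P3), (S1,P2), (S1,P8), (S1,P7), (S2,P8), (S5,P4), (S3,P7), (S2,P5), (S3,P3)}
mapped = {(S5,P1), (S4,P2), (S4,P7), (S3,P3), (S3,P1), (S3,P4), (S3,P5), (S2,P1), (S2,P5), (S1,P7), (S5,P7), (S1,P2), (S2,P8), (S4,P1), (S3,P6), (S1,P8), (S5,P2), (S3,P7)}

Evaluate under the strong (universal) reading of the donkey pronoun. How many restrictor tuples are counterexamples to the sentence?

3

"it" takes "a plot" as antecedent — a donkey pronoun bound across the clause boundary.
Strong reading: for every (s,p) with measured(s,p), mapped(s,p).
Restrictor pairs: (S1,P2) ✓  (S1,P7) ✓  (S1,P8) ✓  (S2,P5) ✓  (S2,P6) ✗  (S2,P8) ✓  (S3,P3) ✓  (S3,P4) ✓  (S3,P5) ✓  (S3,P7) ✓  (S4,P1) ✓  (S4,P2) ✓  (S4,P3) ✗  (S5,P2) ✓  (S5,P4) ✗
Counterexamples (restrictor pairs failing the scope): 3.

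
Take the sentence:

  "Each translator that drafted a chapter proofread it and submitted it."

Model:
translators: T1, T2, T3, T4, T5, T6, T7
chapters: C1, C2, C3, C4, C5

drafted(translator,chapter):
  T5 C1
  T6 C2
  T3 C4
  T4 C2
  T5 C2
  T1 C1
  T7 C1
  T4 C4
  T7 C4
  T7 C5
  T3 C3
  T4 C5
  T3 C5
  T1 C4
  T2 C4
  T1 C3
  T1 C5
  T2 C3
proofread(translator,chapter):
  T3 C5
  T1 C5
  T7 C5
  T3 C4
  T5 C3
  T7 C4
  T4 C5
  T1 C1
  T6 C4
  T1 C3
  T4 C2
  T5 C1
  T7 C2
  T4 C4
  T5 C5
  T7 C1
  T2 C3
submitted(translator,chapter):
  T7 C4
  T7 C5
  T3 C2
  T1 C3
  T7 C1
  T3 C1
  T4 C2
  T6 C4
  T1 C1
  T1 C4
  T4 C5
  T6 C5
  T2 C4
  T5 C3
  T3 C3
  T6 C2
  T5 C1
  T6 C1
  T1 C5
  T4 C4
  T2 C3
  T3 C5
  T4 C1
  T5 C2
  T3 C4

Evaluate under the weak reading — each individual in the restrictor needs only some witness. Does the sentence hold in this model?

"it" takes "a chapter" as antecedent — a donkey pronoun bound across the clause boundary.
Weak reading: every translator t with some drafted-chapter has at least one drafted-chapter c such that proofread(t,c) ∧ submitted(t,c).
Per translator: T1:✓  T2:✓  T3:✓  T4:✓  T5:✓  T6:✗  T7:✓
T6 has no witness among its drafted-chapters.

False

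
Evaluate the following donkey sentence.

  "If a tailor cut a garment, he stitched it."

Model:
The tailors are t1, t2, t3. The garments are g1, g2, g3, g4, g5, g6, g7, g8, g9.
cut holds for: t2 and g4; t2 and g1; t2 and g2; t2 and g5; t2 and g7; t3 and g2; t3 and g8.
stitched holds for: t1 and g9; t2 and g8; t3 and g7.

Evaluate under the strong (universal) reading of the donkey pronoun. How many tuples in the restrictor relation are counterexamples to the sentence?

7

"it" takes "a garment" as antecedent — a donkey pronoun bound across the clause boundary.
Strong reading: for every (t,g) with cut(t,g), stitched(t,g).
Restrictor pairs: (t2,g1) ✗  (t2,g2) ✗  (t2,g4) ✗  (t2,g5) ✗  (t2,g7) ✗  (t3,g2) ✗  (t3,g8) ✗
Counterexamples (restrictor pairs failing the scope): 7.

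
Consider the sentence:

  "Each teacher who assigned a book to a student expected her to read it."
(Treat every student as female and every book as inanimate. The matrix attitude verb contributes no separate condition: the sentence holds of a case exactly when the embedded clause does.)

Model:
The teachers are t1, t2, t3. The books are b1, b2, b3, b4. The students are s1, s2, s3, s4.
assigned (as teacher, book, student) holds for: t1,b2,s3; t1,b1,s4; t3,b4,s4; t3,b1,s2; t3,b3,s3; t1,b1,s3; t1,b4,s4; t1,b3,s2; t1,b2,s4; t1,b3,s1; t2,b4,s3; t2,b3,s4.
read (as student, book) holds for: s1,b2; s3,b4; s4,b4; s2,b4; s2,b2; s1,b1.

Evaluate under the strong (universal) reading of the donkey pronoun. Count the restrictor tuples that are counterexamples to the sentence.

9

"her" takes "a student" as antecedent and "it" takes "a book"; both are donkey pronouns co-varying with the restrictor.
Strong reading: for every (t,b,s) with assigned(t,b,s), read(s,b).
Restrictor triples: (t1,b1,s3)→read(s3,b1) ✗  (t1,b1,s4)→read(s4,b1) ✗  (t1,b2,s3)→read(s3,b2) ✗  (t1,b2,s4)→read(s4,b2) ✗  (t1,b3,s1)→read(s1,b3) ✗  (t1,b3,s2)→read(s2,b3) ✗  (t1,b4,s4)→read(s4,b4) ✓  (t2,b3,s4)→read(s4,b3) ✗  (t2,b4,s3)→read(s3,b4) ✓  (t3,b1,s2)→read(s2,b1) ✗  (t3,b3,s3)→read(s3,b3) ✗  (t3,b4,s4)→read(s4,b4) ✓
Counterexamples (restrictor triples failing the scope): 9.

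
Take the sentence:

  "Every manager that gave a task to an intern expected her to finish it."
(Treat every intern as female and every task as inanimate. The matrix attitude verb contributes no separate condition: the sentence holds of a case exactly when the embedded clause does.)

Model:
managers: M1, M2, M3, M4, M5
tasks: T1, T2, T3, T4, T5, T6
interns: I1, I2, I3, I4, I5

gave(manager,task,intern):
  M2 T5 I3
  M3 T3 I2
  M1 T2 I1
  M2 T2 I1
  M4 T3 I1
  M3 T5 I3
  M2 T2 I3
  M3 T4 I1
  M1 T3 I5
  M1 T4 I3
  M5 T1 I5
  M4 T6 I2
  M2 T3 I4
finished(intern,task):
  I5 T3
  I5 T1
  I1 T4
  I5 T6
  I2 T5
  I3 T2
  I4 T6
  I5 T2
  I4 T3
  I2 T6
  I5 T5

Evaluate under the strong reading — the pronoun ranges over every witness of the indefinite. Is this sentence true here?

False

"her" takes "an intern" as antecedent and "it" takes "a task"; both are donkey pronouns co-varying with the restrictor.
Strong reading: for every (m,t,i) with gave(m,t,i), finished(i,t).
Restrictor triples: (M1,T2,I1)→finished(I1,T2) ✗  (M1,T3,I5)→finished(I5,T3) ✓  (M1,T4,I3)→finished(I3,T4) ✗  (M2,T2,I1)→finished(I1,T2) ✗  (M2,T2,I3)→finished(I3,T2) ✓  (M2,T3,I4)→finished(I4,T3) ✓  (M2,T5,I3)→finished(I3,T5) ✗  (M3,T3,I2)→finished(I2,T3) ✗  (M3,T4,I1)→finished(I1,T4) ✓  (M3,T5,I3)→finished(I3,T5) ✗  (M4,T3,I1)→finished(I1,T3) ✗  (M4,T6,I2)→finished(I2,T6) ✓  (M5,T1,I5)→finished(I5,T1) ✓
Counterexample: (M1,T2,I1) — finished(I1,T2) does not hold.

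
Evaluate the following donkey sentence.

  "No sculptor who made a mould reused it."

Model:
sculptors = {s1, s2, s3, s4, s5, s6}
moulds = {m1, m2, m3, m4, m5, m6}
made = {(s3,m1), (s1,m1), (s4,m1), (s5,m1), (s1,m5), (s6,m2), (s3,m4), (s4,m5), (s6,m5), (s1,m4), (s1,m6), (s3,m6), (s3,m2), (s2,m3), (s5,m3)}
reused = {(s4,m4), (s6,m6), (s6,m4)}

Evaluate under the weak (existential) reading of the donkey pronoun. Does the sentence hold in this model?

"it" takes "a mould" as antecedent — a donkey pronoun bound across the clause boundary.
Truth condition: for no (s,m) with made(s,m) does reused(s,m) hold.
Restrictor pairs — does the scope hold? (s1,m1):fails  (s1,m4):fails  (s1,m5):fails  (s1,m6):fails  (s2,m3):fails  (s3,m1):fails  (s3,m2):fails  (s3,m4):fails  (s3,m6):fails  (s4,m1):fails  (s4,m5):fails  (s5,m1):fails  (s5,m3):fails  (s6,m2):fails  (s6,m5):fails
Scope holds for no restrictor pair, so the sentence is true.

True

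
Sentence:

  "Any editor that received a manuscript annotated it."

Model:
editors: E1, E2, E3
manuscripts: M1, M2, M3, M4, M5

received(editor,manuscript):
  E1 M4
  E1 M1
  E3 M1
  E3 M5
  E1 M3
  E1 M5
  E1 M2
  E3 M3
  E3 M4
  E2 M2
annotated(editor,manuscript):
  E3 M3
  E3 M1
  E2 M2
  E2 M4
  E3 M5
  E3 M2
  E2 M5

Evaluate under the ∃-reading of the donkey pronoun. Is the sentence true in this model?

"it" takes "a manuscript" as antecedent — a donkey pronoun bound across the clause boundary.
Weak reading: every editor e with some received-manuscript has at least one received-manuscript m such that annotated(e,m).
Per editor: E1:✗  E2:✓  E3:✓
E1 has no witness among its received-manuscripts.

False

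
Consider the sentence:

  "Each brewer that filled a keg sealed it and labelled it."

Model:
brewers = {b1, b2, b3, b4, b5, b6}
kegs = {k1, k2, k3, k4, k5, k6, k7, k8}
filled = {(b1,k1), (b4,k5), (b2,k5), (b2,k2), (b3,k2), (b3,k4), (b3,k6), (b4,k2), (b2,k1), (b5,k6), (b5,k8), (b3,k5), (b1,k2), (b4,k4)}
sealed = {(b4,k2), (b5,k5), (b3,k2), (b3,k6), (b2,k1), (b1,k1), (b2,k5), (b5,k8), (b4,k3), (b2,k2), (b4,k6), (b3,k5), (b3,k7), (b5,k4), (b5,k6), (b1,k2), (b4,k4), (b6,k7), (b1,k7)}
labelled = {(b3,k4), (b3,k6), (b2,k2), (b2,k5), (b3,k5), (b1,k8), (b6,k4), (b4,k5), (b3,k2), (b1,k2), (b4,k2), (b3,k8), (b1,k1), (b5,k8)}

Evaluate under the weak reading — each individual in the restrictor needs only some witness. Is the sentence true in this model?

"it" takes "a keg" as antecedent — a donkey pronoun bound across the clause boundary.
Weak reading: every brewer b with some filled-keg has at least one filled-keg k such that sealed(b,k) ∧ labelled(b,k).
Per brewer: b1:✓  b2:✓  b3:✓  b4:✓  b5:✓
Every brewer in the restrictor has a witness.

True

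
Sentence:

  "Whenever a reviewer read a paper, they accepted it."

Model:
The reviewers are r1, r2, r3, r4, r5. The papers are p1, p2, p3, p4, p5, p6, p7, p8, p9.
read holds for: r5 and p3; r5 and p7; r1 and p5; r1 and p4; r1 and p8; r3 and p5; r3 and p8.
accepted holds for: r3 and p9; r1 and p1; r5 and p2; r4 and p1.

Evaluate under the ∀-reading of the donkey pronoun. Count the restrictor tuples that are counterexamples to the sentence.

"it" takes "a paper" as antecedent — a donkey pronoun bound across the clause boundary.
Strong reading: for every (r,p) with read(r,p), accepted(r,p).
Restrictor pairs: (r1,p4) ✗  (r1,p5) ✗  (r1,p8) ✗  (r3,p5) ✗  (r3,p8) ✗  (r5,p3) ✗  (r5,p7) ✗
Counterexamples (restrictor pairs failing the scope): 7.

7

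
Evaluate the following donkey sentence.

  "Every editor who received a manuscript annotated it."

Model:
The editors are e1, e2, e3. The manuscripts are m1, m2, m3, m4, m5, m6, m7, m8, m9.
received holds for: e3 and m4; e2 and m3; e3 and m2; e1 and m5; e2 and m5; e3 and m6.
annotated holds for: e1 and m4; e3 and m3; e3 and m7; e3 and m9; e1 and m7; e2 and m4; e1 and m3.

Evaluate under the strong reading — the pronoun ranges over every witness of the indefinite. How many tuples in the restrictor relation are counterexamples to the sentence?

6

"it" takes "a manuscript" as antecedent — a donkey pronoun bound across the clause boundary.
Strong reading: for every (e,m) with received(e,m), annotated(e,m).
Restrictor pairs: (e1,m5) ✗  (e2,m3) ✗  (e2,m5) ✗  (e3,m2) ✗  (e3,m4) ✗  (e3,m6) ✗
Counterexamples (restrictor pairs failing the scope): 6.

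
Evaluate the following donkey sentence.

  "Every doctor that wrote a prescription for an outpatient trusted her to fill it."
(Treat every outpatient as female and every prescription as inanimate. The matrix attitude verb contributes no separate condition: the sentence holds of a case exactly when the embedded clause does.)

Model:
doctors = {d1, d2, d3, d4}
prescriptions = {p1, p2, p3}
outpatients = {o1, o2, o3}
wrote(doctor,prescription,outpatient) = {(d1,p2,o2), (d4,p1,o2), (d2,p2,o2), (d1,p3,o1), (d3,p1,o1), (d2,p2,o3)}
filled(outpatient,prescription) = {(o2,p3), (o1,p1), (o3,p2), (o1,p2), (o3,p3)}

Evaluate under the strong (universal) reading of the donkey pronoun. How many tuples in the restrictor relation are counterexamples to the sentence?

4

"her" takes "an outpatient" as antecedent and "it" takes "a prescription"; both are donkey pronouns co-varying with the restrictor.
Strong reading: for every (d,p,o) with wrote(d,p,o), filled(o,p).
Restrictor triples: (d1,p2,o2)→filled(o2,p2) ✗  (d1,p3,o1)→filled(o1,p3) ✗  (d2,p2,o2)→filled(o2,p2) ✗  (d2,p2,o3)→filled(o3,p2) ✓  (d3,p1,o1)→filled(o1,p1) ✓  (d4,p1,o2)→filled(o2,p1) ✗
Counterexamples (restrictor triples failing the scope): 4.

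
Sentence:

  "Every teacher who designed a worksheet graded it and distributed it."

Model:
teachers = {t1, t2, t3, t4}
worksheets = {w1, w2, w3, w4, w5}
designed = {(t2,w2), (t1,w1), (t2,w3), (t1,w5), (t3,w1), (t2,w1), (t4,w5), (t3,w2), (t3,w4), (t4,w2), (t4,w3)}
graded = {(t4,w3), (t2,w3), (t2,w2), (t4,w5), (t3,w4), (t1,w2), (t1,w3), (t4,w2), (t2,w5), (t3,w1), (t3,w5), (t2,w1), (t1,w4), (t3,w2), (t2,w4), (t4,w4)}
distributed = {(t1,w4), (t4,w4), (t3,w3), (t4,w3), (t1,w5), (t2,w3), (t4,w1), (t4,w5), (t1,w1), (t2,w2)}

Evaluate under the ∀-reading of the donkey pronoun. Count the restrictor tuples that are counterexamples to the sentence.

"it" takes "a worksheet" as antecedent — a donkey pronoun bound across the clause boundary.
Strong reading: for every (t,w) with designed(t,w), graded(t,w) ∧ distributed(t,w).
Restrictor pairs: (t1,w1) ✗  (t1,w5) ✗  (t2,w1) ✗  (t2,w2) ✓  (t2,w3) ✓  (t3,w1) ✗  (t3,w2) ✗  (t3,w4) ✗  (t4,w2) ✗  (t4,w3) ✓  (t4,w5) ✓
Counterexamples (restrictor pairs failing the scope): 7.

7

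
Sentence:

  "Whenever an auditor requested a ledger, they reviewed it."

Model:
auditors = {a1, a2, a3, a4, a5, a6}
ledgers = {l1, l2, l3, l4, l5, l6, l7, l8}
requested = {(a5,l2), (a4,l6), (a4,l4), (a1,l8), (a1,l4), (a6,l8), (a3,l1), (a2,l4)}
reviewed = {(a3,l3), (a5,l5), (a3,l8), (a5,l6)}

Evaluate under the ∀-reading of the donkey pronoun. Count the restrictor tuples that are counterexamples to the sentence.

8

"it" takes "a ledger" as antecedent — a donkey pronoun bound across the clause boundary.
Strong reading: for every (a,l) with requested(a,l), reviewed(a,l).
Restrictor pairs: (a1,l4) ✗  (a1,l8) ✗  (a2,l4) ✗  (a3,l1) ✗  (a4,l4) ✗  (a4,l6) ✗  (a5,l2) ✗  (a6,l8) ✗
Counterexamples (restrictor pairs failing the scope): 8.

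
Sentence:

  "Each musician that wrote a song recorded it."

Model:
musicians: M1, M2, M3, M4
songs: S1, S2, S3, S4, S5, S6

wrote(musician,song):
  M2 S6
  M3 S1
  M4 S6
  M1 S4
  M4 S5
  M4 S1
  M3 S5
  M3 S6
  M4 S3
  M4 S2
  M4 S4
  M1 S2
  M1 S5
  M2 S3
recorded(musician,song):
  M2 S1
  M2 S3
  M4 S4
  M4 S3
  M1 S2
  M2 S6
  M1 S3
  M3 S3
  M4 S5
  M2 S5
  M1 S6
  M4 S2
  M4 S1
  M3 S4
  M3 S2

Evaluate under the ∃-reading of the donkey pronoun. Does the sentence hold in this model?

"it" takes "a song" as antecedent — a donkey pronoun bound across the clause boundary.
Weak reading: every musician m with some wrote-song has at least one wrote-song s such that recorded(m,s).
Per musician: M1:✓  M2:✓  M3:✗  M4:✓
M3 has no witness among its wrote-songs.

False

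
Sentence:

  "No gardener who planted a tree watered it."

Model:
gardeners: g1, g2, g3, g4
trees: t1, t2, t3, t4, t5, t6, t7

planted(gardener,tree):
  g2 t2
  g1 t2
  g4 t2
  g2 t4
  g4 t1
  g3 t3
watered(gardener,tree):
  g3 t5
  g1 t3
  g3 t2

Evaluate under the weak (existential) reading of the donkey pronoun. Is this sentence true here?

"it" takes "a tree" as antecedent — a donkey pronoun bound across the clause boundary.
Truth condition: for no (g,t) with planted(g,t) does watered(g,t) hold.
Restrictor pairs — does the scope hold? (g1,t2):fails  (g2,t2):fails  (g2,t4):fails  (g3,t3):fails  (g4,t1):fails  (g4,t2):fails
Scope holds for no restrictor pair, so the sentence is true.

True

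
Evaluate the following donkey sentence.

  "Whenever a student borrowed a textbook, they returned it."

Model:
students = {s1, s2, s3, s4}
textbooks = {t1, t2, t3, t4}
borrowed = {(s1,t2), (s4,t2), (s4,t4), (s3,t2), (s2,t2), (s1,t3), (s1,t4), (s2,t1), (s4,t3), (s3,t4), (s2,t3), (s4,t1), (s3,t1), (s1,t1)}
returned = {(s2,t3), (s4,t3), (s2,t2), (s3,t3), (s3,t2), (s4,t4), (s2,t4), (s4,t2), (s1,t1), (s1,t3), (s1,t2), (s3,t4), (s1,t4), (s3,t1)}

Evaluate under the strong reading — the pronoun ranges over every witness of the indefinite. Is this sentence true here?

"it" takes "a textbook" as antecedent — a donkey pronoun bound across the clause boundary.
Strong reading: for every (s,t) with borrowed(s,t), returned(s,t).
Restrictor pairs: (s1,t1) ✓  (s1,t2) ✓  (s1,t3) ✓  (s1,t4) ✓  (s2,t1) ✗  (s2,t2) ✓  (s2,t3) ✓  (s3,t1) ✓  (s3,t2) ✓  (s3,t4) ✓  (s4,t1) ✗  (s4,t2) ✓  (s4,t3) ✓  (s4,t4) ✓
Counterexample: (s2,t1) is in borrowed but fails the scope.

False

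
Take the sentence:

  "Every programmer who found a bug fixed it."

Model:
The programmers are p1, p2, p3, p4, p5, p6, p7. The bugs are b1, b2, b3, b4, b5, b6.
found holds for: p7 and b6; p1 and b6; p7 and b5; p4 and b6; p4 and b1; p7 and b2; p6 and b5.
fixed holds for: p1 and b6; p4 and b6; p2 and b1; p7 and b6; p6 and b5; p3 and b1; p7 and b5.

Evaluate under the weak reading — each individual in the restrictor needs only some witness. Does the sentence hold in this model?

True

"it" takes "a bug" as antecedent — a donkey pronoun bound across the clause boundary.
Weak reading: every programmer p with some found-bug has at least one found-bug b such that fixed(p,b).
Per programmer: p1:✓  p4:✓  p6:✓  p7:✓
Every programmer in the restrictor has a witness.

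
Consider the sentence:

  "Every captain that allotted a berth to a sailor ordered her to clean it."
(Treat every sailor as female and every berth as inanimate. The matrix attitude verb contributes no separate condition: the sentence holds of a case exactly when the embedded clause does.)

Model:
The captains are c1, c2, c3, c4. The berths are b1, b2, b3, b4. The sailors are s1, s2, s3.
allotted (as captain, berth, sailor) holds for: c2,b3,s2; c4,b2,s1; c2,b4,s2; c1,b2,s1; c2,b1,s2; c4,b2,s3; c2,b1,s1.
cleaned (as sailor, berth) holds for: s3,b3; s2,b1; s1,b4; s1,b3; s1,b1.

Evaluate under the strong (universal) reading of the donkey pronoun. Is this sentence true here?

"her" takes "a sailor" as antecedent and "it" takes "a berth"; both are donkey pronouns co-varying with the restrictor.
Strong reading: for every (c,b,s) with allotted(c,b,s), cleaned(s,b).
Restrictor triples: (c1,b2,s1)→cleaned(s1,b2) ✗  (c2,b1,s1)→cleaned(s1,b1) ✓  (c2,b1,s2)→cleaned(s2,b1) ✓  (c2,b3,s2)→cleaned(s2,b3) ✗  (c2,b4,s2)→cleaned(s2,b4) ✗  (c4,b2,s1)→cleaned(s1,b2) ✗  (c4,b2,s3)→cleaned(s3,b2) ✗
Counterexample: (c1,b2,s1) — cleaned(s1,b2) does not hold.

False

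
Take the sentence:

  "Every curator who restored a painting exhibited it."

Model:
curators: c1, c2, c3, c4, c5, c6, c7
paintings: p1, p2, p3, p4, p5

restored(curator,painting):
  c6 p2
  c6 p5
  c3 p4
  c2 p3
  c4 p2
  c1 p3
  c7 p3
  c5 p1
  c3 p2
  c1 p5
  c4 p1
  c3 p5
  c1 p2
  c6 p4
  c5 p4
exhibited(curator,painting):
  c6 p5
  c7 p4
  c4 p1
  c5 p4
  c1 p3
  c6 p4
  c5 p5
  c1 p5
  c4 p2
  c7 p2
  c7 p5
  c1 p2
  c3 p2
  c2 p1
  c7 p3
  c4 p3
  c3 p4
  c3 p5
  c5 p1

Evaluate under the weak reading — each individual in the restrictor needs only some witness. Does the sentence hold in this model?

"it" takes "a painting" as antecedent — a donkey pronoun bound across the clause boundary.
Weak reading: every curator c with some restored-painting has at least one restored-painting p such that exhibited(c,p).
Per curator: c1:✓  c2:✗  c3:✓  c4:✓  c5:✓  c6:✓  c7:✓
c2 has no witness among its restored-paintings.

False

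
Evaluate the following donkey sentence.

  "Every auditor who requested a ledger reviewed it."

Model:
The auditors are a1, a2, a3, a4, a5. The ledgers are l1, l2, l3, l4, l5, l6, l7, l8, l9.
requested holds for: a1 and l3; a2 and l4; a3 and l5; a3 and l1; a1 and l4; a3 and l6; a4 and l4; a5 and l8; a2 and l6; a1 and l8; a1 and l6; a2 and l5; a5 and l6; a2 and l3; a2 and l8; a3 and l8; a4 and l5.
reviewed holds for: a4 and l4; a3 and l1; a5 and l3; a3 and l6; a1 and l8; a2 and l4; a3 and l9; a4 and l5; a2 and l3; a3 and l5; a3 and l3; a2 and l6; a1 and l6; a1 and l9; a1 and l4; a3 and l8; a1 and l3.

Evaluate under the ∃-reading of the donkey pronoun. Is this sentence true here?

False

"it" takes "a ledger" as antecedent — a donkey pronoun bound across the clause boundary.
Weak reading: every auditor a with some requested-ledger has at least one requested-ledger l such that reviewed(a,l).
Per auditor: a1:✓  a2:✓  a3:✓  a4:✓  a5:✗
a5 has no witness among its requested-ledgers.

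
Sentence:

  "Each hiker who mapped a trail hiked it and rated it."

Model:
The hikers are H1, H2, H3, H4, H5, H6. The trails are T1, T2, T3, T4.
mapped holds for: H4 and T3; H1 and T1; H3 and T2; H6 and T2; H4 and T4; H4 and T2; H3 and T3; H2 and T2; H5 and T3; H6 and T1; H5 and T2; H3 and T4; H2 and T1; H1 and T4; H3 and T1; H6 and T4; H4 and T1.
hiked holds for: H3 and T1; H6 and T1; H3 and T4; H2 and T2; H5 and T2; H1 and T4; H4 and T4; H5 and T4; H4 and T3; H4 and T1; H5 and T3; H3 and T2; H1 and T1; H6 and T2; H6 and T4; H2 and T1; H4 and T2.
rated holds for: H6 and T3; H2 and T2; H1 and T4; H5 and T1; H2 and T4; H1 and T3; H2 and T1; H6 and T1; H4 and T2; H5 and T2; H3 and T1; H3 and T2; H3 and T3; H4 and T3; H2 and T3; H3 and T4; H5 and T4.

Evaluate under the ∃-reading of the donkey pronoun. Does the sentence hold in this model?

True

"it" takes "a trail" as antecedent — a donkey pronoun bound across the clause boundary.
Weak reading: every hiker h with some mapped-trail has at least one mapped-trail t such that hiked(h,t) ∧ rated(h,t).
Per hiker: H1:✓  H2:✓  H3:✓  H4:✓  H5:✓  H6:✓
Every hiker in the restrictor has a witness.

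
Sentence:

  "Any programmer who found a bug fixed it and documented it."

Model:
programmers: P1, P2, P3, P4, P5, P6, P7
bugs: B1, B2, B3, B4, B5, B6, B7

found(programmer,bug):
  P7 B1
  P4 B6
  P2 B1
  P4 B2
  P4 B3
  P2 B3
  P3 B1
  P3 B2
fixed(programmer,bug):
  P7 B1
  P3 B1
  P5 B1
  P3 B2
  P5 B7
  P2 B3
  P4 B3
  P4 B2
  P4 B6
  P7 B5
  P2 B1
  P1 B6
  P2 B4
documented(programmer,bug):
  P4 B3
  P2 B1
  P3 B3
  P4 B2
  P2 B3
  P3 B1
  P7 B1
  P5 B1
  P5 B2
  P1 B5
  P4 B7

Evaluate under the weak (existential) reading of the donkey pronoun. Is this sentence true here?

"it" takes "a bug" as antecedent — a donkey pronoun bound across the clause boundary.
Weak reading: every programmer p with some found-bug has at least one found-bug b such that fixed(p,b) ∧ documented(p,b).
Per programmer: P2:✓  P3:✓  P4:✓  P7:✓
Every programmer in the restrictor has a witness.

True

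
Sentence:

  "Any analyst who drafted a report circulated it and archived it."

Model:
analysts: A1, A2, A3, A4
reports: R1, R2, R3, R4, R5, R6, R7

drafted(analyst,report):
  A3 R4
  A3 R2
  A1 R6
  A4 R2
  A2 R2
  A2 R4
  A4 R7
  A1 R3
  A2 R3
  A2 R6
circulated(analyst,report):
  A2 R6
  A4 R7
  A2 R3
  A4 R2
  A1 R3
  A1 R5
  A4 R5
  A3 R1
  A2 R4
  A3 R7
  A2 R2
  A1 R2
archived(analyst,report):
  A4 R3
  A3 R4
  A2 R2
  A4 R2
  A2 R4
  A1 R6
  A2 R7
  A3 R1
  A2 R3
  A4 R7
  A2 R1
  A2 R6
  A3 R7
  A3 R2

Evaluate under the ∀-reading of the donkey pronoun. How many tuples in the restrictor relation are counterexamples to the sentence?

4

"it" takes "a report" as antecedent — a donkey pronoun bound across the clause boundary.
Strong reading: for every (a,r) with drafted(a,r), circulated(a,r) ∧ archived(a,r).
Restrictor pairs: (A1,R3) ✗  (A1,R6) ✗  (A2,R2) ✓  (A2,R3) ✓  (A2,R4) ✓  (A2,R6) ✓  (A3,R2) ✗  (A3,R4) ✗  (A4,R2) ✓  (A4,R7) ✓
Counterexamples (restrictor pairs failing the scope): 4.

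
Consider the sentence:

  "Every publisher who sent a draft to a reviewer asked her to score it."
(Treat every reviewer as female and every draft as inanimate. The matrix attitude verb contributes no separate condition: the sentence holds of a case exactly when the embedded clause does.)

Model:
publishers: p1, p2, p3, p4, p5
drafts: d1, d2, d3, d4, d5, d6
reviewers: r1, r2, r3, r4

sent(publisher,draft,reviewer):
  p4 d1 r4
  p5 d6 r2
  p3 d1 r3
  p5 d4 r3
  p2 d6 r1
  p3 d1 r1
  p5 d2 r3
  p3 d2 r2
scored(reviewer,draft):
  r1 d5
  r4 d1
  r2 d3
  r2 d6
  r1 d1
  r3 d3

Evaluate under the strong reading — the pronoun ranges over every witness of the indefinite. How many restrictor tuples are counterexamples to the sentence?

5

"her" takes "a reviewer" as antecedent and "it" takes "a draft"; both are donkey pronouns co-varying with the restrictor.
Strong reading: for every (p,d,r) with sent(p,d,r), scored(r,d).
Restrictor triples: (p2,d6,r1)→scored(r1,d6) ✗  (p3,d1,r1)→scored(r1,d1) ✓  (p3,d1,r3)→scored(r3,d1) ✗  (p3,d2,r2)→scored(r2,d2) ✗  (p4,d1,r4)→scored(r4,d1) ✓  (p5,d2,r3)→scored(r3,d2) ✗  (p5,d4,r3)→scored(r3,d4) ✗  (p5,d6,r2)→scored(r2,d6) ✓
Counterexamples (restrictor triples failing the scope): 5.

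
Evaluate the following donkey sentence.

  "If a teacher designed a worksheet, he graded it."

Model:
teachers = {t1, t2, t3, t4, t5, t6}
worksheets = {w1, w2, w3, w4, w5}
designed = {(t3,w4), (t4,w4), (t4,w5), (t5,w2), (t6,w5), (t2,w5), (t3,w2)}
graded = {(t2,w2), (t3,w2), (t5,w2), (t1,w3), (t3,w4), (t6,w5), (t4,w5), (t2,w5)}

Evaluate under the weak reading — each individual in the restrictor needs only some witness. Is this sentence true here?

True

"it" takes "a worksheet" as antecedent — a donkey pronoun bound across the clause boundary.
Weak reading: every teacher t with some designed-worksheet has at least one designed-worksheet w such that graded(t,w).
Per teacher: t2:✓  t3:✓  t4:✓  t5:✓  t6:✓
Every teacher in the restrictor has a witness.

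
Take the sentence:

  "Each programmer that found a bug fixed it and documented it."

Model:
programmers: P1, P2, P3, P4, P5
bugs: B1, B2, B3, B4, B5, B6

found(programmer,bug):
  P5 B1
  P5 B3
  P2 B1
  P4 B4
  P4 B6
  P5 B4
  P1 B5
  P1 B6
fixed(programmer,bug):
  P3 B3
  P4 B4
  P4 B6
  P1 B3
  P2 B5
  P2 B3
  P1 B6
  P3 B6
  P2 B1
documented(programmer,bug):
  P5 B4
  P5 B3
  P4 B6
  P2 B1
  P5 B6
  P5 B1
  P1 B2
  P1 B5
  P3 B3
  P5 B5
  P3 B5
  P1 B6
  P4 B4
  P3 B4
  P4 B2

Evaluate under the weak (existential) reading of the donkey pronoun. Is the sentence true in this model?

"it" takes "a bug" as antecedent — a donkey pronoun bound across the clause boundary.
Weak reading: every programmer p with some found-bug has at least one found-bug b such that fixed(p,b) ∧ documented(p,b).
Per programmer: P1:✓  P2:✓  P4:✓  P5:✗
P5 has no witness among its found-bugs.

False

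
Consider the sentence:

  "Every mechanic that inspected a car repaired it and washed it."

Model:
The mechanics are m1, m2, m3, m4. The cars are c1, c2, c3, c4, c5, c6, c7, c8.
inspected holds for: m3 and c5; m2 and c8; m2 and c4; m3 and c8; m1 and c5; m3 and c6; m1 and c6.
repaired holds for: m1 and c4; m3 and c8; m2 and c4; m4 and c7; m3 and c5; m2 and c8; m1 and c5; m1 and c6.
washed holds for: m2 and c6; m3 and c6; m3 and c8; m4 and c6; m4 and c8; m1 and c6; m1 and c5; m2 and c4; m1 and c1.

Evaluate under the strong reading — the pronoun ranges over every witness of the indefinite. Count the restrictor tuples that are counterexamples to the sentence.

3

"it" takes "a car" as antecedent — a donkey pronoun bound across the clause boundary.
Strong reading: for every (m,c) with inspected(m,c), repaired(m,c) ∧ washed(m,c).
Restrictor pairs: (m1,c5) ✓  (m1,c6) ✓  (m2,c4) ✓  (m2,c8) ✗  (m3,c5) ✗  (m3,c6) ✗  (m3,c8) ✓
Counterexamples (restrictor pairs failing the scope): 3.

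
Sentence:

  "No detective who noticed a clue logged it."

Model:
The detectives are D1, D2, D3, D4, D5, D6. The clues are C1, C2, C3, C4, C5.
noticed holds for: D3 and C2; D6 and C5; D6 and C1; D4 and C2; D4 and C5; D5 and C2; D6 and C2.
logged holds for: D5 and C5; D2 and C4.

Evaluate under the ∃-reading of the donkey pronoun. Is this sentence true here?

"it" takes "a clue" as antecedent — a donkey pronoun bound across the clause boundary.
Truth condition: for no (d,c) with noticed(d,c) does logged(d,c) hold.
Restrictor pairs — does the scope hold? (D3,C2):fails  (D4,C2):fails  (D4,C5):fails  (D5,C2):fails  (D6,C1):fails  (D6,C2):fails  (D6,C5):fails
Scope holds for no restrictor pair, so the sentence is true.

True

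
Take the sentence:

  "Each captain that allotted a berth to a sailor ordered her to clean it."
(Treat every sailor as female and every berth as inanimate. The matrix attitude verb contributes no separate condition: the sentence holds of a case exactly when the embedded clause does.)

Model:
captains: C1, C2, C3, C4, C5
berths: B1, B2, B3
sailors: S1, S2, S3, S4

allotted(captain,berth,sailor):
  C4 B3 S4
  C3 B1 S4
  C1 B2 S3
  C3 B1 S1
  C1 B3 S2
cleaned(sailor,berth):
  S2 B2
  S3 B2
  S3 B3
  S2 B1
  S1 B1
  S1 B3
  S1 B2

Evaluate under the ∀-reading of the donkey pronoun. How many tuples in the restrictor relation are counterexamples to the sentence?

3

"her" takes "a sailor" as antecedent and "it" takes "a berth"; both are donkey pronouns co-varying with the restrictor.
Strong reading: for every (c,b,s) with allotted(c,b,s), cleaned(s,b).
Restrictor triples: (C1,B2,S3)→cleaned(S3,B2) ✓  (C1,B3,S2)→cleaned(S2,B3) ✗  (C3,B1,S1)→cleaned(S1,B1) ✓  (C3,B1,S4)→cleaned(S4,B1) ✗  (C4,B3,S4)→cleaned(S4,B3) ✗
Counterexamples (restrictor triples failing the scope): 3.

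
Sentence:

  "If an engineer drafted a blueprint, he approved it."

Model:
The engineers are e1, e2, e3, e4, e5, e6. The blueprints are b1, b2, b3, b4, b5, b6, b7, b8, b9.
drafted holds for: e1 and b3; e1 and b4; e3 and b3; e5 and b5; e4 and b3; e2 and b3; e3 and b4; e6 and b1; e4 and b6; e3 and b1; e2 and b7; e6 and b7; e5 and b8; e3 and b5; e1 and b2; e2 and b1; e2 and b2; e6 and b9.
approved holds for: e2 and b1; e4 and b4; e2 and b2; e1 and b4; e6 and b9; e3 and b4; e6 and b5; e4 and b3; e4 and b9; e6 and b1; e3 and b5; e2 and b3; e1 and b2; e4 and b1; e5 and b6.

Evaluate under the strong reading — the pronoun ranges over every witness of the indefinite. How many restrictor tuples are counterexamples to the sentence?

"it" takes "a blueprint" as antecedent — a donkey pronoun bound across the clause boundary.
Strong reading: for every (e,b) with drafted(e,b), approved(e,b).
Restrictor pairs: (e1,b2) ✓  (e1,b3) ✗  (e1,b4) ✓  (e2,b1) ✓  (e2,b2) ✓  (e2,b3) ✓  (e2,b7) ✗  (e3,b1) ✗  (e3,b3) ✗  (e3,b4) ✓  (e3,b5) ✓  (e4,b3) ✓  (e4,b6) ✗  (e5,b5) ✗  (e5,b8) ✗  (e6,b1) ✓  (e6,b7) ✗  (e6,b9) ✓
Counterexamples (restrictor pairs failing the scope): 8.

8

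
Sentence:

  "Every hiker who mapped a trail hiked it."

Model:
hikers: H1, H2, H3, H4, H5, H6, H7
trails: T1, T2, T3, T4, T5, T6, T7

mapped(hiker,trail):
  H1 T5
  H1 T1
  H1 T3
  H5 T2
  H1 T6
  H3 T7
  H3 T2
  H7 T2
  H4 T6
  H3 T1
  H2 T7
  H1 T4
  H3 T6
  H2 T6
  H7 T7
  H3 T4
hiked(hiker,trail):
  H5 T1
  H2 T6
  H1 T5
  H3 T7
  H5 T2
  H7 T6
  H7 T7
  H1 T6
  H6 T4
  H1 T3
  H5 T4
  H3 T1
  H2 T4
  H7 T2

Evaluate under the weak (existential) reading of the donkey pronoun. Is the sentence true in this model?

"it" takes "a trail" as antecedent — a donkey pronoun bound across the clause boundary.
Weak reading: every hiker h with some mapped-trail has at least one mapped-trail t such that hiked(h,t).
Per hiker: H1:✓  H2:✓  H3:✓  H4:✗  H5:✓  H7:✓
H4 has no witness among its mapped-trails.

False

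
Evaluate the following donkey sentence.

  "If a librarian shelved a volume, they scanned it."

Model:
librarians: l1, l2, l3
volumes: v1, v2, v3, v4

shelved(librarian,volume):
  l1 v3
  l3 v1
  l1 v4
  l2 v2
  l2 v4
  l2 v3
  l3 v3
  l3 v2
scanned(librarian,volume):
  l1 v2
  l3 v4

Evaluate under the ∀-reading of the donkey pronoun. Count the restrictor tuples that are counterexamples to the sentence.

8

"it" takes "a volume" as antecedent — a donkey pronoun bound across the clause boundary.
Strong reading: for every (l,v) with shelved(l,v), scanned(l,v).
Restrictor pairs: (l1,v3) ✗  (l1,v4) ✗  (l2,v2) ✗  (l2,v3) ✗  (l2,v4) ✗  (l3,v1) ✗  (l3,v2) ✗  (l3,v3) ✗
Counterexamples (restrictor pairs failing the scope): 8.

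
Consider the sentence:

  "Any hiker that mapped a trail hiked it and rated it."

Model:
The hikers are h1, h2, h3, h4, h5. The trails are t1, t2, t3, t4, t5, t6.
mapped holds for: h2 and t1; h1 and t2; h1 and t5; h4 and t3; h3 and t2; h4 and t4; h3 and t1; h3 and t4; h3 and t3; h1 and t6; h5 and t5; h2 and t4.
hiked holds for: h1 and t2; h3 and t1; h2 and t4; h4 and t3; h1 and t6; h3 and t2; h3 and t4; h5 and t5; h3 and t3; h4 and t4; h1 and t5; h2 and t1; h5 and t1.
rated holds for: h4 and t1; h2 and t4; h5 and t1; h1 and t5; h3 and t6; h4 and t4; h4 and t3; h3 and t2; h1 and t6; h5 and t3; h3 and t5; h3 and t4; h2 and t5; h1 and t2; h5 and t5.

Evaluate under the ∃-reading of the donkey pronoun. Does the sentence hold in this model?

"it" takes "a trail" as antecedent — a donkey pronoun bound across the clause boundary.
Weak reading: every hiker h with some mapped-trail has at least one mapped-trail t such that hiked(h,t) ∧ rated(h,t).
Per hiker: h1:✓  h2:✓  h3:✓  h4:✓  h5:✓
Every hiker in the restrictor has a witness.

True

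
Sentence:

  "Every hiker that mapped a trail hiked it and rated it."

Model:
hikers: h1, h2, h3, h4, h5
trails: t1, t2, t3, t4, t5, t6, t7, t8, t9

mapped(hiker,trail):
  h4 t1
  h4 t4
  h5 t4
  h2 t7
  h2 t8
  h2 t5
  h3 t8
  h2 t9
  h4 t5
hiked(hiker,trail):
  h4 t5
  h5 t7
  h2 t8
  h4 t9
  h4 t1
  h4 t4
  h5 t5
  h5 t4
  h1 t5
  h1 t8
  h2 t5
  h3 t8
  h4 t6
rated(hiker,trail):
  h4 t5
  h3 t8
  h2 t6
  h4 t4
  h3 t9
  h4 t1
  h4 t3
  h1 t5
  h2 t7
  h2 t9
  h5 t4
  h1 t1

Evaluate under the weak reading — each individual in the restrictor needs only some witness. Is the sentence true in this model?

False

"it" takes "a trail" as antecedent — a donkey pronoun bound across the clause boundary.
Weak reading: every hiker h with some mapped-trail has at least one mapped-trail t such that hiked(h,t) ∧ rated(h,t).
Per hiker: h2:✗  h3:✓  h4:✓  h5:✓
h2 has no witness among its mapped-trails.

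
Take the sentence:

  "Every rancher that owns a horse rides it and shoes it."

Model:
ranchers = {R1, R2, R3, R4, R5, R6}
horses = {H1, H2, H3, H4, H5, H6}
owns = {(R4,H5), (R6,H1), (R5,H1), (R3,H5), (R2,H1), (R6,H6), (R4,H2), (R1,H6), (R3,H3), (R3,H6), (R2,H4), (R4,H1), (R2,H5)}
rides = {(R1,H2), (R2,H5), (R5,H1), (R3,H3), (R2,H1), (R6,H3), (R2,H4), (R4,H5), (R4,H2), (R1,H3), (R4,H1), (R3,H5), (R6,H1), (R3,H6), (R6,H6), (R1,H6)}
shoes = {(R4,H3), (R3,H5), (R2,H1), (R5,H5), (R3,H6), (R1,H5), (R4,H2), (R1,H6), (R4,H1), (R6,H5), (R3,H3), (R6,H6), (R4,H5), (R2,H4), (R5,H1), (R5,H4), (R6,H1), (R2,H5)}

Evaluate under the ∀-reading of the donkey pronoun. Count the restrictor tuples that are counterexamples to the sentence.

"it" takes "a horse" as antecedent — a donkey pronoun bound across the clause boundary.
Strong reading: for every (r,h) with owns(r,h), rides(r,h) ∧ shoes(r,h).
Restrictor pairs: (R1,H6) ✓  (R2,H1) ✓  (R2,H4) ✓  (R2,H5) ✓  (R3,H3) ✓  (R3,H5) ✓  (R3,H6) ✓  (R4,H1) ✓  (R4,H2) ✓  (R4,H5) ✓  (R5,H1) ✓  (R6,H1) ✓  (R6,H6) ✓
Counterexamples (restrictor pairs failing the scope): 0.

0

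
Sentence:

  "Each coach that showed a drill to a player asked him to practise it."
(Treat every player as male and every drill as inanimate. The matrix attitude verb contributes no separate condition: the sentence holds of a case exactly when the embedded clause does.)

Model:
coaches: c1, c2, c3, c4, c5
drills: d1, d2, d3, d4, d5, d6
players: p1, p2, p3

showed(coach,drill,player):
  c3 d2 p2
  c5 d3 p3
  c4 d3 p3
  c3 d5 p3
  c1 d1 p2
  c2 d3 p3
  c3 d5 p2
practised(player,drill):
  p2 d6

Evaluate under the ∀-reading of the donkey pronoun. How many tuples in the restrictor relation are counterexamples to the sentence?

7

"him" takes "a player" as antecedent and "it" takes "a drill"; both are donkey pronouns co-varying with the restrictor.
Strong reading: for every (c,d,p) with showed(c,d,p), practised(p,d).
Restrictor triples: (c1,d1,p2)→practised(p2,d1) ✗  (c2,d3,p3)→practised(p3,d3) ✗  (c3,d2,p2)→practised(p2,d2) ✗  (c3,d5,p2)→practised(p2,d5) ✗  (c3,d5,p3)→practised(p3,d5) ✗  (c4,d3,p3)→practised(p3,d3) ✗  (c5,d3,p3)→practised(p3,d3) ✗
Counterexamples (restrictor triples failing the scope): 7.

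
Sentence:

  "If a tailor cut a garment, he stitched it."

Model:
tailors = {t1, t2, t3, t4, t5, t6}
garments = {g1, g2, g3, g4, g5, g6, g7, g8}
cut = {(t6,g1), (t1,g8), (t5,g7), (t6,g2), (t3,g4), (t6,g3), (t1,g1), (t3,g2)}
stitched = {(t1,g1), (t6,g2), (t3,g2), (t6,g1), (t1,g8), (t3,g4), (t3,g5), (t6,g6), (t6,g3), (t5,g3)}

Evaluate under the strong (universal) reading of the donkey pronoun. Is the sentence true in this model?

False

"it" takes "a garment" as antecedent — a donkey pronoun bound across the clause boundary.
Strong reading: for every (t,g) with cut(t,g), stitched(t,g).
Restrictor pairs: (t1,g1) ✓  (t1,g8) ✓  (t3,g2) ✓  (t3,g4) ✓  (t5,g7) ✗  (t6,g1) ✓  (t6,g2) ✓  (t6,g3) ✓
Counterexample: (t5,g7) is in cut but fails the scope.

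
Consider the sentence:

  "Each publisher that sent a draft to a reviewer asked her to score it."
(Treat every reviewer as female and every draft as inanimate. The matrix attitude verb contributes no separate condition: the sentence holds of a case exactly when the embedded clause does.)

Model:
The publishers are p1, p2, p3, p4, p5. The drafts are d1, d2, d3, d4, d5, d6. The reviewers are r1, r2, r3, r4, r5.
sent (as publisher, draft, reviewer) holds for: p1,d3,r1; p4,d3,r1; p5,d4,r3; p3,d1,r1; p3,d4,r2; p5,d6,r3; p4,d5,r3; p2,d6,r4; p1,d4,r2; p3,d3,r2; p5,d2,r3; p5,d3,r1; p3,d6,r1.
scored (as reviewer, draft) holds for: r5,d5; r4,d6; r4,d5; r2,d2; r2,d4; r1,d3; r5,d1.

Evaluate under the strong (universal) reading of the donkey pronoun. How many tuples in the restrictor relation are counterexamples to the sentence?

"her" takes "a reviewer" as antecedent and "it" takes "a draft"; both are donkey pronouns co-varying with the restrictor.
Strong reading: for every (p,d,r) with sent(p,d,r), scored(r,d).
Restrictor triples: (p1,d3,r1)→scored(r1,d3) ✓  (p1,d4,r2)→scored(r2,d4) ✓  (p2,d6,r4)→scored(r4,d6) ✓  (p3,d1,r1)→scored(r1,d1) ✗  (p3,d3,r2)→scored(r2,d3) ✗  (p3,d4,r2)→scored(r2,d4) ✓  (p3,d6,r1)→scored(r1,d6) ✗  (p4,d3,r1)→scored(r1,d3) ✓  (p4,d5,r3)→scored(r3,d5) ✗  (p5,d2,r3)→scored(r3,d2) ✗  (p5,d3,r1)→scored(r1,d3) ✓  (p5,d4,r3)→scored(r3,d4) ✗  (p5,d6,r3)→scored(r3,d6) ✗
Counterexamples (restrictor triples failing the scope): 7.

7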